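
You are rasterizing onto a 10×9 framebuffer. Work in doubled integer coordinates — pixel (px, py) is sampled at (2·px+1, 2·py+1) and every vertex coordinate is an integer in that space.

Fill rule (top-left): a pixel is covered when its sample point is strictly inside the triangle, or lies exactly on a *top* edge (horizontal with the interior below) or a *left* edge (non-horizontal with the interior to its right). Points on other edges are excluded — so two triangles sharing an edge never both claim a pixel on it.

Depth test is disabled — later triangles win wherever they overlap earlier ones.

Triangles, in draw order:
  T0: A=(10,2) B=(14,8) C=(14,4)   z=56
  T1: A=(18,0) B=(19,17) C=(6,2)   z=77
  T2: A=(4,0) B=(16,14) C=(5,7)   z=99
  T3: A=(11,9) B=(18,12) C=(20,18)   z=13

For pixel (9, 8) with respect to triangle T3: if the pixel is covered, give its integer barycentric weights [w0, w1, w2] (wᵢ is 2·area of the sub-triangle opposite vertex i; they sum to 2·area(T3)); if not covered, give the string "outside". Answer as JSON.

T0:
  2·area = 16  (B↔C swapped to make it positive)
  edge (10, 2)→(14, 4): d=(4,2) right/bottom  bias=-1
  edge (14, 4)→(14, 8): d=(0,4) right/bottom  bias=-1
  edge (14, 8)→(10, 2): d=(-4,-6) top-left  bias=+0
    (5,1)@(11, 3): e=[2,12,2] → █
    (6,1)@(13, 3): e=[-2,4,14] → ·
    (5,2)@(11, 5): e=[10,12,-6] → ·
    (6,2)@(13, 5): e=[6,4,6] → █
    (7,2)@(15, 5): e=[2,-4,18] → ·
    (6,3)@(13, 7): e=[14,4,-2] → ·
  covered (2 px):
    · · · · · · · · · ·
    · · · · · █ · · · ·
    · · · · · · █ · · ·
    · · · · · · · · · ·
    · · · · · · · · · ·
    · · · · · · · · · ·
    · · · · · · · · · ·
    · · · · · · · · · ·
    · · · · · · · · · ·
T1:
  2·area = 206
  edge (18, 0)→(19, 17): d=(1,17) right/bottom  bias=-1
  edge (19, 17)→(6, 2): d=(-13,-15) top-left  bias=+0
  edge (6, 2)→(18, 0): d=(12,-2) top-left  bias=+0
    (6,0)@(13, 1): e=[86,118,2] → █
    (7,0)@(15, 1): e=[52,148,6] → █
    (8,0)@(17, 1): e=[18,178,10] → █
    (9,0)@(19, 1): e=[-16,208,14] → ·
    (3,1)@(7, 3): e=[190,2,14] → █
    (4,1)@(9, 3): e=[156,32,18] → █
    (5,1)@(11, 3): e=[122,62,22] → █
    (9,1)@(19, 3): e=[-14,182,38] → ·
    (3,2)@(7, 5): e=[192,-24,38] → ·
    (4,2)@(9, 5): e=[158,6,42] → █
    (9,2)@(19, 5): e=[-12,156,62] → ·
    (4,3)@(9, 7): e=[160,-20,66] → ·
    (9,8)@(19, 17): e=[0,0,206] → ·  [on edge]
  covered (24 px):
    · · · · · · █ █ █ ·
    · · · █ █ █ █ █ █ ·
    · · · · █ █ █ █ █ ·
    · · · · · █ █ █ █ ·
    · · · · · · █ █ █ ·
    · · · · · · · █ █ ·
    · · · · · · · · █ ·
    · · · · · · · · · ·
    · · · · · · · · · ·
T2:
  2·area = 70
  edge (4, 0)→(16, 14): d=(12,14) right/bottom  bias=-1
  edge (16, 14)→(5, 7): d=(-11,-7) top-left  bias=+0
  edge (5, 7)→(4, 0): d=(-1,-7) top-left  bias=+0
    (2,1)@(5, 3): e=[22,44,4] → █
    (3,1)@(7, 3): e=[-6,58,18] → ·
    (2,2)@(5, 5): e=[46,22,2] → █
    (3,2)@(7, 5): e=[18,36,16] → █
    (4,2)@(9, 5): e=[-10,50,30] → ·
    (2,3)@(5, 7): e=[70,0,0] → █  [on edge]
    (4,3)@(9, 7): e=[14,28,28] → █
    (5,3)@(11, 7): e=[-14,42,42] → ·
    (2,4)@(5, 9): e=[94,-22,-2] → ·
    (3,4)@(7, 9): e=[66,-8,12] → ·
    (4,4)@(9, 9): e=[38,6,26] → █
    (5,4)@(11, 9): e=[10,20,40] → █
  covered (10 px):
    · · · · · · · · · ·
    · · █ · · · · · · ·
    · · █ █ · · · · · ·
    · · █ █ █ · · · · ·
    · · · · █ █ · · · ·
    · · · · · · █ · · ·
    · · · · · · · █ · ·
    · · · · · · · · · ·
    · · · · · · · · · ·
T3:
  2·area = 36
  edge (11, 9)→(18, 12): d=(7,3) right/bottom  bias=-1
  edge (18, 12)→(20, 18): d=(2,6) right/bottom  bias=-1
  edge (20, 18)→(11, 9): d=(-9,-9) top-left  bias=+0
    (1,0)@(3, 1): e=[-32,68,0] → ·  [on edge]
    (2,1)@(5, 3): e=[-24,60,0] → ·  [on edge]
    (7,1)@(15, 3): e=[-54,0,90] → ·  [on edge]
    (3,2)@(7, 5): e=[-16,52,0] → ·  [on edge]
    (4,3)@(9, 7): e=[-8,44,0] → ·  [on edge]
    (5,4)@(11, 9): e=[0,36,0] → ·  [on edge]
    (8,4)@(17, 9): e=[-18,0,54] → ·  [on edge]
    (6,5)@(13, 11): e=[8,28,0] → █  [on edge]
    (7,5)@(15, 11): e=[2,16,18] → █
    (8,5)@(17, 11): e=[-4,4,36] → ·
    (6,6)@(13, 13): e=[22,32,-18] → ·
    (7,6)@(15, 13): e=[16,20,0] → █  [on edge]
    (8,7)@(17, 15): e=[24,12,0] → █  [on edge]
    (9,7)@(19, 15): e=[18,0,18] → ·  [on edge]
    (9,8)@(19, 17): e=[32,4,0] → █  [on edge]
  covered (6 px):
    · · · · · · · · · ·
    · · · · · · · · · ·
    · · · · · · · · · ·
    · · · · · · · · · ·
    · · · · · · · · · ·
    · · · · · · █ █ · ·
    · · · · · · · █ █ ·
    · · · · · · · · █ ·
    · · · · · · · · · █

Result: [4,0,32]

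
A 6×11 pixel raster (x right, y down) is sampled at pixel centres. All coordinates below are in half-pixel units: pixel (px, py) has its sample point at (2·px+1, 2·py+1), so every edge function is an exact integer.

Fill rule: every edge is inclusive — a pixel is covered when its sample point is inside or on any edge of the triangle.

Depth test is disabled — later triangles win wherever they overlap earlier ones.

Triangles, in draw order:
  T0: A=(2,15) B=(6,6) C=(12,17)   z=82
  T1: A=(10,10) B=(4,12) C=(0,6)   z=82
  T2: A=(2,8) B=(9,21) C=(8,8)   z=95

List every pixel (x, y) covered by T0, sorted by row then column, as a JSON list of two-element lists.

T0:
  2·area = 98
  edge (2, 15)→(6, 6): d=(4,-9) inclusive
  edge (6, 6)→(12, 17): d=(6,11) inclusive
  edge (12, 17)→(2, 15): d=(-10,-2) inclusive
    (2,4)@(5, 9): e=[3,29,66] → #
    (3,4)@(7, 9): e=[21,7,70] → #
    (4,4)@(9, 9): e=[39,-15,74] → ·
    (2,5)@(5, 11): e=[11,41,46] → #
    (4,5)@(9, 11): e=[47,-3,54] → ·
    (1,6)@(3, 13): e=[1,75,22] → #
    (4,6)@(9, 13): e=[55,9,34] → #
    (5,6)@(11, 13): e=[73,-13,38] → ·
    (1,7)@(3, 15): e=[9,87,2] → #
    (5,7)@(11, 15): e=[81,-1,18] → ·
    (1,8)@(3, 17): e=[17,99,-18] → ·
    (2,8)@(5, 17): e=[35,77,-14] → ·
  covered (12 px):
    · · · · · ·
    · · · · · ·
    · · · · · ·
    · · · · · ·
    · · # # · ·
    · · # # · ·
    · # # # # ·
    · # # # # ·
    · · · · · ·
    · · · · · ·
    · · · · · ·
T1:
  2·area = 44
  edge (10, 10)→(4, 12): d=(-6,2) inclusive
  edge (4, 12)→(0, 6): d=(-4,-6) inclusive
  edge (0, 6)→(10, 10): d=(10,4) inclusive
    (0,3)@(1, 7): e=[36,2,6] → #
    (1,3)@(3, 7): e=[32,14,-2] → ·
    (0,4)@(1, 9): e=[24,-6,26] → ·
    (1,4)@(3, 9): e=[20,6,18] → #
    (2,4)@(5, 9): e=[16,18,10] → #
    (3,4)@(7, 9): e=[12,30,2] → #
    (4,4)@(9, 9): e=[8,42,-6] → ·
    (1,5)@(3, 11): e=[8,-2,38] → ·
    (2,5)@(5, 11): e=[4,10,30] → #
    (3,5)@(7, 11): e=[0,22,22] → #  [on edge]
    (4,5)@(9, 11): e=[-4,34,14] → ·
    (0,6)@(1, 13): e=[0,-22,66] → ·  [on edge]
  covered (6 px):
    · · · · · ·
    · · · · · ·
    · · · · · ·
    # · · · · ·
    · # # # · ·
    · · # # · ·
    · · · · · ·
    · · · · · ·
    · · · · · ·
    · · · · · ·
    · · · · · ·
T2:
  2·area = 78  (B↔C swapped to make it positive)
  edge (2, 8)→(8, 8): d=(6,0) inclusive
  edge (8, 8)→(9, 21): d=(1,13) inclusive
  edge (9, 21)→(2, 8): d=(-7,-13) inclusive
    (1,4)@(3, 9): e=[6,66,6] → #
    (2,4)@(5, 9): e=[6,40,32] → #
    (3,4)@(7, 9): e=[6,14,58] → #
    (4,4)@(9, 9): e=[6,-12,84] → ·
    (1,5)@(3, 11): e=[18,68,-8] → ·
    (2,5)@(5, 11): e=[18,42,18] → #
    (4,5)@(9, 11): e=[18,-10,70] → ·
    (2,6)@(5, 13): e=[30,44,4] → #
    (4,6)@(9, 13): e=[30,-8,56] → ·
    (2,7)@(5, 15): e=[42,46,-10] → ·
    (3,7)@(7, 15): e=[42,20,16] → #
    (4,7)@(9, 15): e=[42,-6,42] → ·
    (4,10)@(9, 21): e=[78,0,0] → #  [on edge]
  covered (10 px):
    · · · · · ·
    · · · · · ·
    · · · · · ·
    · · · · · ·
    · # # # · ·
    · · # # · ·
    · · # # · ·
    · · · # · ·
    · · · # · ·
    · · · · · ·
    · · · · # ·

Result: [[2,4],[3,4],[2,5],[3,5],[1,6],[2,6],[3,6],[4,6],[1,7],[2,7],[3,7],[4,7]]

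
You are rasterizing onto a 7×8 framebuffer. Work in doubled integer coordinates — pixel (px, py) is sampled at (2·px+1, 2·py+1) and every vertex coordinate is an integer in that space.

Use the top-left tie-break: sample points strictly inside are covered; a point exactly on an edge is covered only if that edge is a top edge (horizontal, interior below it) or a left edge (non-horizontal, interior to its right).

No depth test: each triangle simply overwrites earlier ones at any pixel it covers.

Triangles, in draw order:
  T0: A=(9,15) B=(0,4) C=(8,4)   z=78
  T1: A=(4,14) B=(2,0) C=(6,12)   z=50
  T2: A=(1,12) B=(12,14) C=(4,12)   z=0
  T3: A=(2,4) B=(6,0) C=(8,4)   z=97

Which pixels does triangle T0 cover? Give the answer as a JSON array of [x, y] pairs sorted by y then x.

T0:
  2·area = 88
  edge (9, 15)→(0, 4): d=(-9,-11) top-left  bias=+0
  edge (0, 4)→(8, 4): d=(8,0) top-left  bias=+0
  edge (8, 4)→(9, 15): d=(1,11) right/bottom  bias=-1
    (0,2)@(1, 5): e=[2,8,78] → X
    (1,2)@(3, 5): e=[24,8,56] → X
    (2,2)@(5, 5): e=[46,8,34] → X
    (3,2)@(7, 5): e=[68,8,12] → X
    (4,2)@(9, 5): e=[90,8,-10] → .
    (0,3)@(1, 7): e=[-16,24,80] → .
    (1,3)@(3, 7): e=[6,24,58] → X
    (4,3)@(9, 7): e=[72,24,-8] → .
    (1,4)@(3, 9): e=[-12,40,60] → .
    (2,4)@(5, 9): e=[10,40,38] → X
    (4,4)@(9, 9): e=[54,40,-6] → .
    (2,5)@(5, 11): e=[-8,56,40] → .
    (4,7)@(9, 15): e=[0,88,0] → .  [on edge]
  covered (10 px):
    . . . . . . .
    . . . . . . .
    X X X X . . .
    . X X X . . .
    . . X X . . .
    . . . X . . .
    . . . . . . .
    . . . . . . .
T1:
  2·area = 32
  edge (4, 14)→(2, 0): d=(-2,-14) top-left  bias=+0
  edge (2, 0)→(6, 12): d=(4,12) right/bottom  bias=-1
  edge (6, 12)→(4, 14): d=(-2,2) right/bottom  bias=-1
    (1,1)@(3, 3): e=[8,0,24] → .  [on edge]
    (1,2)@(3, 5): e=[4,8,20] → X
    (2,2)@(5, 5): e=[32,-16,16] → .
    (6,2)@(13, 5): e=[144,-112,0] → .  [on edge]
    (1,3)@(3, 7): e=[0,16,16] → X  [on edge]
    (2,3)@(5, 7): e=[28,-8,12] → .
    (5,3)@(11, 7): e=[112,-80,0] → .  [on edge]
    (1,4)@(3, 9): e=[-4,24,12] → .
    (2,4)@(5, 9): e=[24,0,8] → .  [on edge]
    (4,4)@(9, 9): e=[80,-48,0] → .  [on edge]
    (2,5)@(5, 11): e=[20,8,4] → X
    (3,5)@(7, 11): e=[48,-16,0] → .  [on edge]
    (2,6)@(5, 13): e=[16,16,0] → .  [on edge]
    (1,7)@(3, 15): e=[-16,48,0] → .  [on edge]
    (3,7)@(7, 15): e=[40,0,-8] → .  [on edge]
  covered (3 px):
    . . . . . . .
    . . . . . . .
    . X . . . . .
    . X . . . . .
    . . . . . . .
    . . X . . . .
    . . . . . . .
    . . . . . . .
T2:
  2·area = 6  (B↔C swapped to make it positive)
  edge (1, 12)→(4, 12): d=(3,0) top-left  bias=+0
  edge (4, 12)→(12, 14): d=(8,2) right/bottom  bias=-1
  edge (12, 14)→(1, 12): d=(-11,-2) top-left  bias=+0
    (3,6)@(7, 13): e=[3,2,1] → X
    (4,6)@(9, 13): e=[3,-2,5] → .
    (3,7)@(7, 15): e=[9,18,-21] → .
  covered (1 px):
    . . . . . . .
    . . . . . . .
    . . . . . . .
    . . . . . . .
    . . . . . . .
    . . . . . . .
    . . . X . . .
    . . . . . . .
T3:
  2·area = 24
  edge (2, 4)→(6, 0): d=(4,-4) top-left  bias=+0
  edge (6, 0)→(8, 4): d=(2,4) right/bottom  bias=-1
  edge (8, 4)→(2, 4): d=(-6,0) right/bottom  bias=-1
    (2,0)@(5, 1): e=[0,6,18] → X  [on edge]
    (3,0)@(7, 1): e=[8,-2,18] → .
    (1,1)@(3, 3): e=[0,18,6] → X  [on edge]
    (3,1)@(7, 3): e=[16,2,6] → X
    (4,1)@(9, 3): e=[24,-6,6] → .
    (0,2)@(1, 5): e=[0,30,-6] → .  [on edge]
    (1,2)@(3, 5): e=[8,22,-6] → .
    (2,2)@(5, 5): e=[16,14,-6] → .
    (3,2)@(7, 5): e=[24,6,-6] → .
  covered (4 px):
    . . X . . . .
    . X X X . . .
    . . . . . . .
    . . . . . . .
    . . . . . . .
    . . . . . . .
    . . . . . . .
    . . . . . . .

Final: [[0,2],[1,2],[2,2],[3,2],[1,3],[2,3],[3,3],[2,4],[3,4],[3,5]]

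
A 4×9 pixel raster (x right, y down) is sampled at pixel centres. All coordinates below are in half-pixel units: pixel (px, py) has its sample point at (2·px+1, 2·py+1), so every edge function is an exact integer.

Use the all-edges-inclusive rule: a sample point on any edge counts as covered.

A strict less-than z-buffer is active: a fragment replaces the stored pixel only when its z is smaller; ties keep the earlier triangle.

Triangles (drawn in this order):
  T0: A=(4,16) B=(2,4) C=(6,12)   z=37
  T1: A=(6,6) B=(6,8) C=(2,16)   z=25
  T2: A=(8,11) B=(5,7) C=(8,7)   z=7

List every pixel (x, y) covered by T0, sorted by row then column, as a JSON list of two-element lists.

T0:
  2·area = 32
  edge (4, 16)→(2, 4): d=(-2,-12) inclusive
  edge (2, 4)→(6, 12): d=(4,8) inclusive
  edge (6, 12)→(4, 16): d=(-2,4) inclusive
    (1,3)@(3, 7): e=[6,4,22] → X
    (2,3)@(5, 7): e=[30,-12,14] → .
    (1,4)@(3, 9): e=[2,12,18] → X
    (2,4)@(5, 9): e=[26,-4,10] → .
    (1,5)@(3, 11): e=[-2,20,14] → .
    (2,5)@(5, 11): e=[22,4,6] → X
    (3,5)@(7, 11): e=[46,-12,-2] → .
    (2,6)@(5, 13): e=[18,12,2] → X
    (3,6)@(7, 13): e=[42,-4,-6] → .
    (2,7)@(5, 15): e=[14,20,-2] → .
  covered (4 px):
    . . . .
    . . . .
    . . . .
    . X . .
    . X . .
    . . X .
    . . X .
    . . . .
    . . . .
T1:
  2·area = 8
  edge (6, 6)→(6, 8): d=(0,2) inclusive
  edge (6, 8)→(2, 16): d=(-4,8) inclusive
  edge (2, 16)→(6, 6): d=(4,-10) inclusive
    (2,4)@(5, 9): e=[2,4,2] → X
    (3,4)@(7, 9): e=[-2,-12,22] → .
    (2,5)@(5, 11): e=[2,-4,10] → .
  covered (1 px):
    . . . .
    . . . .
    . . . .
    . . . .
    . . X .
    . . . .
    . . . .
    . . . .
    . . . .
T2:
  2·area = 12
  edge (8, 11)→(5, 7): d=(-3,-4) inclusive
  edge (5, 7)→(8, 7): d=(3,0) inclusive
  edge (8, 7)→(8, 11): d=(0,4) inclusive
    (0,3)@(1, 7): e=[-16,0,28] → .  [on edge]
    (1,3)@(3, 7): e=[-8,0,20] → .  [on edge]
    (2,3)@(5, 7): e=[0,0,12] → X  [on edge]
    (3,3)@(7, 7): e=[8,0,4] → X  [on edge]
    (2,4)@(5, 9): e=[-6,6,12] → .
    (3,4)@(7, 9): e=[2,6,4] → X
    (3,5)@(7, 11): e=[-4,12,4] → .
  covered (3 px):
    . . . .
    . . . .
    . . . .
    . . X X
    . . . X
    . . . .
    . . . .
    . . . .
    . . . .

Final: [[1,3],[1,4],[2,5],[2,6]]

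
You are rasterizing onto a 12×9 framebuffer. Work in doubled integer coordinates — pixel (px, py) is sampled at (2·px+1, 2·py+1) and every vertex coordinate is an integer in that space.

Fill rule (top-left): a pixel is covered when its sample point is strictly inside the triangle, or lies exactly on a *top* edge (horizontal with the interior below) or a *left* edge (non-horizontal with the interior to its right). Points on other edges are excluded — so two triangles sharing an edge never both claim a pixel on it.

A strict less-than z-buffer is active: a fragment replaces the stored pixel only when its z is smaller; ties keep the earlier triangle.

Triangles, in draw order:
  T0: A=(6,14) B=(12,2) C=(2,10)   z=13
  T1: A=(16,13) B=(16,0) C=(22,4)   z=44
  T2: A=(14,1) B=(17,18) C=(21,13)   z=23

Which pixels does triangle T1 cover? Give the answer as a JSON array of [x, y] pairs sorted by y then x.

T0:
  2·area = 72  (B↔C swapped to make it positive)
  edge (6, 14)→(2, 10): d=(-4,-4) top-left  bias=+0
  edge (2, 10)→(12, 2): d=(10,-8) top-left  bias=+0
  edge (12, 2)→(6, 14): d=(-6,12) right/bottom  bias=-1
    (5,1)@(11, 3): e=[64,2,6] → █
    (6,1)@(13, 3): e=[72,18,-18] → ·
    (4,2)@(9, 5): e=[48,6,18] → █
    (5,2)@(11, 5): e=[56,22,-6] → ·
    (3,3)@(7, 7): e=[32,10,30] → █
    (5,3)@(11, 7): e=[48,42,-18] → ·
    (0,4)@(1, 9): e=[0,-18,90] → ·  [on edge]
    (2,4)@(5, 9): e=[16,14,42] → █
    (4,4)@(9, 9): e=[32,46,-6] → ·
    (1,5)@(3, 11): e=[0,18,54] → █  [on edge]
    (4,5)@(9, 11): e=[24,66,-18] → ·
    (1,6)@(3, 13): e=[-8,38,42] → ·
    (2,6)@(5, 13): e=[0,54,18] → █  [on edge]
    (3,7)@(7, 15): e=[0,90,-18] → ·  [on edge]
    (4,8)@(9, 17): e=[0,126,-54] → ·  [on edge]
  covered (10 px):
    · · · · · · · · · · · ·
    · · · · · █ · · · · · ·
    · · · · █ · · · · · · ·
    · · · █ █ · · · · · · ·
    · · █ █ · · · · · · · ·
    · █ █ █ · · · · · · · ·
    · · █ · · · · · · · · ·
    · · · · · · · · · · · ·
    · · · · · · · · · · · ·
T1:
  2·area = 78
  edge (16, 13)→(16, 0): d=(0,-13) top-left  bias=+0
  edge (16, 0)→(22, 4): d=(6,4) right/bottom  bias=-1
  edge (22, 4)→(16, 13): d=(-6,9) right/bottom  bias=-1
    (8,0)@(17, 1): e=[13,2,63] → █
    (9,0)@(19, 1): e=[39,-6,45] → ·
    (8,1)@(17, 3): e=[13,14,51] → █
    (9,1)@(19, 3): e=[39,6,33] → █
    (10,1)@(21, 3): e=[65,-2,15] → ·
    (8,2)@(17, 5): e=[13,26,39] → █
    (10,2)@(21, 5): e=[65,10,3] → █
    (11,2)@(23, 5): e=[91,2,-15] → ·
    (8,3)@(17, 7): e=[13,38,27] → █
    (10,3)@(21, 7): e=[65,22,-9] → ·
    (8,4)@(17, 9): e=[13,50,15] → █
    (9,4)@(19, 9): e=[39,42,-3] → ·
  covered (10 px):
    · · · · · · · · █ · · ·
    · · · · · · · · █ █ · ·
    · · · · · · · · █ █ █ ·
    · · · · · · · · █ █ · ·
    · · · · · · · · █ · · ·
    · · · · · · · · █ · · ·
    · · · · · · · · · · · ·
    · · · · · · · · · · · ·
    · · · · · · · · · · · ·
T2:
  2·area = 83  (B↔C swapped to make it positive)
  edge (14, 1)→(21, 13): d=(7,12) right/bottom  bias=-1
  edge (21, 13)→(17, 18): d=(-4,5) right/bottom  bias=-1
  edge (17, 18)→(14, 1): d=(-3,-17) top-left  bias=+0
    (7,1)@(15, 3): e=[2,70,11] → █
    (8,1)@(17, 3): e=[-22,60,45] → ·
    (7,2)@(15, 5): e=[16,62,5] → █
    (8,2)@(17, 5): e=[-8,52,39] → ·
    (7,3)@(15, 7): e=[30,54,-1] → ·
    (8,3)@(17, 7): e=[6,44,33] → █
    (9,3)@(19, 7): e=[-18,34,67] → ·
    (8,4)@(17, 9): e=[20,36,27] → █
    (9,4)@(19, 9): e=[-4,26,61] → ·
    (8,5)@(17, 11): e=[34,28,21] → █
    (9,5)@(19, 11): e=[10,18,55] → █
    (10,5)@(21, 11): e=[-14,8,89] → ·
    (10,6)@(21, 13): e=[0,0,83] → ·  [on edge]
  covered (11 px):
    · · · · · · · · · · · ·
    · · · · · · · █ · · · ·
    · · · · · · · █ · · · ·
    · · · · · · · · █ · · ·
    · · · · · · · · █ · · ·
    · · · · · · · · █ █ · ·
    · · · · · · · · █ █ · ·
    · · · · · · · · █ █ · ·
    · · · · · · · · █ · · ·

Result: [[8,0],[8,1],[9,1],[8,2],[9,2],[10,2],[8,3],[9,3],[8,4],[8,5]]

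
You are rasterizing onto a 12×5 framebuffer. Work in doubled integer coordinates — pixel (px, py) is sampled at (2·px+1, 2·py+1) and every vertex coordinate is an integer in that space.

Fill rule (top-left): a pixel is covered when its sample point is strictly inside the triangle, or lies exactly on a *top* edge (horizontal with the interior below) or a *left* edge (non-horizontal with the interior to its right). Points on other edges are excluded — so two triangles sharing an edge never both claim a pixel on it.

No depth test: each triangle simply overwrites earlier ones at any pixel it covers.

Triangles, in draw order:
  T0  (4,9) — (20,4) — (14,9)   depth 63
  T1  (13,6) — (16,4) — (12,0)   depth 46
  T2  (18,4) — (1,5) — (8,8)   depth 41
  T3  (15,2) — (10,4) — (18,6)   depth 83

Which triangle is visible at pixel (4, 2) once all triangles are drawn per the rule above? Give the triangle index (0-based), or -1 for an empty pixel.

T0:
  2·area = 50
  edge (4, 9)→(20, 4): d=(16,-5) top-left  bias=+0
  edge (20, 4)→(14, 9): d=(-6,5) right/bottom  bias=-1
  edge (14, 9)→(4, 9): d=(-10,0) right/bottom  bias=-1
    (8,2)@(17, 5): e=[1,9,40] → X
    (9,2)@(19, 5): e=[11,-1,40] → .
    (5,3)@(11, 7): e=[3,27,20] → X
    (6,3)@(13, 7): e=[13,17,20] → X
    (7,3)@(15, 7): e=[23,7,20] → X
    (8,3)@(17, 7): e=[33,-3,20] → .
    (0,4)@(1, 9): e=[-15,65,0] → .  [on edge]
    (1,4)@(3, 9): e=[-5,55,0] → .  [on edge]
    (2,4)@(5, 9): e=[5,45,0] → .  [on edge]
    (3,4)@(7, 9): e=[15,35,0] → .  [on edge]
    (4,4)@(9, 9): e=[25,25,0] → .  [on edge]
    (5,4)@(11, 9): e=[35,15,0] → .  [on edge]
    (6,4)@(13, 9): e=[45,5,0] → .  [on edge]
    (7,4)@(15, 9): e=[55,-5,0] → .  [on edge]
    (8,4)@(17, 9): e=[65,-15,0] → .  [on edge]
    (9,4)@(19, 9): e=[75,-25,0] → .  [on edge]
    (10,4)@(21, 9): e=[85,-35,0] → .  [on edge]
    (11,4)@(23, 9): e=[95,-45,0] → .  [on edge]
  covered (4 px):
    . . . . . . . . . . . .
    . . . . . . . . . . . .
    . . . . . . . . X . . .
    . . . . . X X X . . . .
    . . . . . . . . . . . .
T1:
  2·area = 20  (B↔C swapped to make it positive)
  edge (13, 6)→(12, 0): d=(-1,-6) top-left  bias=+0
  edge (12, 0)→(16, 4): d=(4,4) right/bottom  bias=-1
  edge (16, 4)→(13, 6): d=(-3,2) right/bottom  bias=-1
    (6,0)@(13, 1): e=[5,0,15] → .  [on edge]
    (6,1)@(13, 3): e=[3,8,9] → X
    (7,1)@(15, 3): e=[15,0,5] → .  [on edge]
    (6,2)@(13, 5): e=[1,16,3] → X
    (7,2)@(15, 5): e=[13,8,-1] → .
    (8,2)@(17, 5): e=[25,0,-5] → .  [on edge]
    (6,3)@(13, 7): e=[-1,24,-3] → .
    (9,3)@(19, 7): e=[35,0,-15] → .  [on edge]
    (10,4)@(21, 9): e=[45,0,-25] → .  [on edge]
  covered (2 px):
    . . . . . . . . . . . .
    . . . . . . X . . . . .
    . . . . . . X . . . . .
    . . . . . . . . . . . .
    . . . . . . . . . . . .
T2:
  2·area = 58  (B↔C swapped to make it positive)
  edge (18, 4)→(8, 8): d=(-10,4) right/bottom  bias=-1
  edge (8, 8)→(1, 5): d=(-7,-3) top-left  bias=+0
  edge (1, 5)→(18, 4): d=(17,-1) top-left  bias=+0
    (0,2)@(1, 5): e=[58,0,0] → X  [on edge]
    (1,2)@(3, 5): e=[50,6,2] → X
    (2,2)@(5, 5): e=[42,12,4] → X
    (3,2)@(7, 5): e=[34,18,6] → X
    (4,2)@(9, 5): e=[26,24,8] → X
    (5,2)@(11, 5): e=[18,30,10] → X
    (6,2)@(13, 5): e=[10,36,12] → X
    (7,2)@(15, 5): e=[2,42,14] → X
    (8,2)@(17, 5): e=[-6,48,16] → .
    (0,3)@(1, 7): e=[38,-14,34] → .
    (1,3)@(3, 7): e=[30,-8,36] → .
    (2,3)@(5, 7): e=[22,-2,38] → .
  covered (10 px):
    . . . . . . . . . . . .
    . . . . . . . . . . . .
    X X X X X X X X . . . .
    . . . X X . . . . . . .
    . . . . . . . . . . . .
T3:
  2·area = 26  (B↔C swapped to make it positive)
  edge (15, 2)→(18, 6): d=(3,4) right/bottom  bias=-1
  edge (18, 6)→(10, 4): d=(-8,-2) top-left  bias=+0
  edge (10, 4)→(15, 2): d=(5,-2) top-left  bias=+0
    (6,1)@(13, 3): e=[11,14,1] → X
    (7,1)@(15, 3): e=[3,18,5] → X
    (8,1)@(17, 3): e=[-5,22,9] → .
    (6,2)@(13, 5): e=[17,-2,11] → .
    (7,2)@(15, 5): e=[9,2,15] → X
    (8,2)@(17, 5): e=[1,6,19] → X
    (9,2)@(19, 5): e=[-7,10,23] → .
    (7,3)@(15, 7): e=[15,-14,25] → .
    (8,3)@(17, 7): e=[7,-10,29] → .
  covered (4 px):
    . . . . . . . . . . . .
    . . . . . . X X . . . .
    . . . . . . . X X . . .
    . . . . . . . . . . . .
    . . . . . . . . . . . .

Z-buffer (winner per pixel, '.' = empty):
  . . . . . . . . . . . .
  . . . . . . 3 3 . . . .
  2 2 2 2 2 2 2 3 3 . . .
  . . . 2 2 0 0 0 . . . .
  . . . . . . . . . . . .

Final: 2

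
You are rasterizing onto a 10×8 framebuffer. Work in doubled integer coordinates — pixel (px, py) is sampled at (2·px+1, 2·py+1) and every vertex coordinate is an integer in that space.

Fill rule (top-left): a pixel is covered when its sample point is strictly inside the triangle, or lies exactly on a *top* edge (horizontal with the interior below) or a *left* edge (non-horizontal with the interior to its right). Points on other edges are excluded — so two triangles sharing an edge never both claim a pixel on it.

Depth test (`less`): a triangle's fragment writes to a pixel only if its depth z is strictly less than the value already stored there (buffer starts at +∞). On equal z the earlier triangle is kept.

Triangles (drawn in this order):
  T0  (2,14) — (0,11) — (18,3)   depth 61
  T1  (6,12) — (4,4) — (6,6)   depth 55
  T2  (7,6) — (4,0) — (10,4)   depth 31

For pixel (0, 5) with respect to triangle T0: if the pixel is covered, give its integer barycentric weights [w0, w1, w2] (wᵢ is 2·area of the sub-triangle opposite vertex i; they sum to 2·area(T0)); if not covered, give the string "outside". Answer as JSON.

T0:
  2·area = 70
  edge (2, 14)→(0, 11): d=(-2,-3) top-left  bias=+0
  edge (0, 11)→(18, 3): d=(18,-8) top-left  bias=+0
  edge (18, 3)→(2, 14): d=(-16,11) right/bottom  bias=-1
    (7,2)@(15, 5): e=[57,12,1] → █
    (8,2)@(17, 5): e=[63,28,-21] → ·
    (4,3)@(9, 7): e=[35,0,35] → █  [on edge]
    (5,3)@(11, 7): e=[41,16,13] → █
    (6,3)@(13, 7): e=[47,32,-9] → ·
    (7,3)@(15, 7): e=[53,48,-31] → ·
    (2,4)@(5, 9): e=[19,4,47] → █
    (3,4)@(7, 9): e=[25,20,25] → █
    (5,4)@(11, 9): e=[37,52,-19] → ·
    (0,5)@(1, 11): e=[3,8,59] → █
    (1,5)@(3, 11): e=[9,24,37] → █
    (3,5)@(7, 11): e=[21,56,-7] → ·
  covered (10 px):
    · · · · · · · · · ·
    · · · · · · · · · ·
    · · · · · · · █ · ·
    · · · · █ █ · · · ·
    · · █ █ █ · · · · ·
    █ █ █ · · · · · · ·
    · █ · · · · · · · ·
    · · · · · · · · · ·
T1:
  2·area = 12
  edge (6, 12)→(4, 4): d=(-2,-8) top-left  bias=+0
  edge (4, 4)→(6, 6): d=(2,2) right/bottom  bias=-1
  edge (6, 6)→(6, 12): d=(0,6) right/bottom  bias=-1
    (0,0)@(1, 1): e=[-18,0,30] → ·  [on edge]
    (1,1)@(3, 3): e=[-6,0,18] → ·  [on edge]
    (2,2)@(5, 5): e=[6,0,6] → ·  [on edge]
    (2,3)@(5, 7): e=[2,4,6] → █
    (3,3)@(7, 7): e=[18,0,-6] → ·  [on edge]
    (2,4)@(5, 9): e=[-2,8,6] → ·
    (4,4)@(9, 9): e=[30,0,-18] → ·  [on edge]
    (5,5)@(11, 11): e=[42,0,-30] → ·  [on edge]
    (6,6)@(13, 13): e=[54,0,-42] → ·  [on edge]
    (7,7)@(15, 15): e=[66,0,-54] → ·  [on edge]
  covered (1 px):
    · · · · · · · · · ·
    · · · · · · · · · ·
    · · · · · · · · · ·
    · · █ · · · · · · ·
    · · · · · · · · · ·
    · · · · · · · · · ·
    · · · · · · · · · ·
    · · · · · · · · · ·
T2:
  2·area = 24
  edge (7, 6)→(4, 0): d=(-3,-6) top-left  bias=+0
  edge (4, 0)→(10, 4): d=(6,4) right/bottom  bias=-1
  edge (10, 4)→(7, 6): d=(-3,2) right/bottom  bias=-1
    (2,0)@(5, 1): e=[3,2,19] → █
    (3,0)@(7, 1): e=[15,-6,15] → ·
    (2,1)@(5, 3): e=[-3,14,13] → ·
    (3,1)@(7, 3): e=[9,6,9] → █
    (4,1)@(9, 3): e=[21,-2,5] → ·
    (3,2)@(7, 5): e=[3,18,3] → █
    (4,2)@(9, 5): e=[15,10,-1] → ·
    (3,3)@(7, 7): e=[-3,30,-3] → ·
  covered (3 px):
    · · █ · · · · · · ·
    · · · █ · · · · · ·
    · · · █ · · · · · ·
    · · · · · · · · · ·
    · · · · · · · · · ·
    · · · · · · · · · ·
    · · · · · · · · · ·
    · · · · · · · · · ·

Result: [8,59,3]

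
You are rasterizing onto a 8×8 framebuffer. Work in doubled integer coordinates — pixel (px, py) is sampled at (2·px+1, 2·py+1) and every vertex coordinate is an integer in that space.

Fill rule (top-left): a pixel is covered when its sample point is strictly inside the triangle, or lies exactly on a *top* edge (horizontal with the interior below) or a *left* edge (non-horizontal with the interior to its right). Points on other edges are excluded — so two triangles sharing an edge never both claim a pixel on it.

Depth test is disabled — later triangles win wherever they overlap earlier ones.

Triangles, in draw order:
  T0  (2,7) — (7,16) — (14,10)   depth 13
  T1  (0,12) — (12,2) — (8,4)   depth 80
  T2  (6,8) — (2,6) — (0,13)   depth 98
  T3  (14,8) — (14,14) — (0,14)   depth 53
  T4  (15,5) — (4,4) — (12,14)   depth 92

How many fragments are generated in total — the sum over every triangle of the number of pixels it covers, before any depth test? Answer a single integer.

T0:
  2·area = 93  (B↔C swapped to make it positive)
  edge (2, 7)→(14, 10): d=(12,3) right/bottom  bias=-1
  edge (14, 10)→(7, 16): d=(-7,6) right/bottom  bias=-1
  edge (7, 16)→(2, 7): d=(-5,-9) top-left  bias=+0
    (2,4)@(5, 9): e=[15,61,17] → #
    (3,4)@(7, 9): e=[9,49,35] → #
    (4,4)@(9, 9): e=[3,37,53] → #
    (5,4)@(11, 9): e=[-3,25,71] → ·
    (2,5)@(5, 11): e=[39,47,7] → #
    (5,5)@(11, 11): e=[21,11,61] → #
    (6,5)@(13, 11): e=[15,-1,79] → ·
    (2,6)@(5, 13): e=[63,33,-3] → ·
    (3,6)@(7, 13): e=[57,21,15] → #
    (5,6)@(11, 13): e=[45,-3,51] → ·
    (3,7)@(7, 15): e=[81,7,5] → #
    (4,7)@(9, 15): e=[75,-5,23] → ·
  covered (10 px):
    · · · · · · · ·
    · · · · · · · ·
    · · · · · · · ·
    · · · · · · · ·
    · · # # # · · ·
    · · # # # # · ·
    · · · # # · · ·
    · · · # · · · ·
T1:
  2·area = 16  (B↔C swapped to make it positive)
  edge (0, 12)→(8, 4): d=(8,-8) top-left  bias=+0
  edge (8, 4)→(12, 2): d=(4,-2) top-left  bias=+0
  edge (12, 2)→(0, 12): d=(-12,10) right/bottom  bias=-1
    (5,0)@(11, 1): e=[0,-6,22] → ·  [on edge]
    (4,1)@(9, 3): e=[0,-2,18] → ·  [on edge]
    (3,2)@(7, 5): e=[0,2,14] → #  [on edge]
    (4,2)@(9, 5): e=[16,6,-6] → ·
    (2,3)@(5, 7): e=[0,6,10] → #  [on edge]
    (3,3)@(7, 7): e=[16,10,-10] → ·
    (1,4)@(3, 9): e=[0,10,6] → #  [on edge]
    (2,4)@(5, 9): e=[16,14,-14] → ·
    (0,5)@(1, 11): e=[0,14,2] → #  [on edge]
    (1,5)@(3, 11): e=[16,18,-18] → ·
    (0,6)@(1, 13): e=[16,22,-22] → ·
  covered (4 px):
    · · · · · · · ·
    · · · · · · · ·
    · · · # · · · ·
    · · # · · · · ·
    · # · · · · · ·
    # · · · · · · ·
    · · · · · · · ·
    · · · · · · · ·
T2:
  2·area = 32  (B↔C swapped to make it positive)
  edge (6, 8)→(0, 13): d=(-6,5) right/bottom  bias=-1
  edge (0, 13)→(2, 6): d=(2,-7) top-left  bias=+0
  edge (2, 6)→(6, 8): d=(4,2) right/bottom  bias=-1
    (1,3)@(3, 7): e=[21,9,2] → #
    (2,3)@(5, 7): e=[11,23,-2] → ·
    (1,4)@(3, 9): e=[9,13,10] → #
    (2,4)@(5, 9): e=[-1,27,6] → ·
    (0,5)@(1, 11): e=[7,3,22] → #
    (1,5)@(3, 11): e=[-3,17,18] → ·
    (0,6)@(1, 13): e=[-5,7,30] → ·
  covered (3 px):
    · · · · · · · ·
    · · · · · · · ·
    · · · · · · · ·
    · # · · · · · ·
    · # · · · · · ·
    # · · · · · · ·
    · · · · · · · ·
    · · · · · · · ·
T3:
  2·area = 84
  edge (14, 8)→(14, 14): d=(0,6) right/bottom  bias=-1
  edge (14, 14)→(0, 14): d=(-14,0) right/bottom  bias=-1
  edge (0, 14)→(14, 8): d=(14,-6) top-left  bias=+0
    (6,4)@(13, 9): e=[6,70,8] → #
    (7,4)@(15, 9): e=[-6,70,20] → ·
    (3,5)@(7, 11): e=[42,42,0] → #  [on edge]
    (4,5)@(9, 11): e=[30,42,12] → #
    (5,5)@(11, 11): e=[18,42,24] → #
    (7,5)@(15, 11): e=[-6,42,48] → ·
    (1,6)@(3, 13): e=[66,14,4] → #
    (2,6)@(5, 13): e=[54,14,16] → #
    (7,6)@(15, 13): e=[-6,14,76] → ·
    (1,7)@(3, 15): e=[66,-14,32] → ·
    (2,7)@(5, 15): e=[54,-14,44] → ·
    (3,7)@(7, 15): e=[42,-14,56] → ·
  covered (11 px):
    · · · · · · · ·
    · · · · · · · ·
    · · · · · · · ·
    · · · · · · · ·
    · · · · · · # ·
    · · · # # # # ·
    · # # # # # # ·
    · · · · · · · ·
T4:
  2·area = 102  (B↔C swapped to make it positive)
  edge (15, 5)→(12, 14): d=(-3,9) right/bottom  bias=-1
  edge (12, 14)→(4, 4): d=(-8,-10) top-left  bias=+0
  edge (4, 4)→(15, 5): d=(11,1) right/bottom  bias=-1
    (2,2)@(5, 5): e=[90,2,10] → #
    (3,2)@(7, 5): e=[72,22,8] → #
    (4,2)@(9, 5): e=[54,42,6] → #
    (5,2)@(11, 5): e=[36,62,4] → #
    (6,2)@(13, 5): e=[18,82,2] → #
    (7,2)@(15, 5): e=[0,102,0] → ·  [on edge]
    (2,3)@(5, 7): e=[84,-14,32] → ·
    (3,3)@(7, 7): e=[66,6,30] → #
    (7,3)@(15, 7): e=[-6,86,22] → ·
    (3,4)@(7, 9): e=[60,-10,52] → ·
    (4,4)@(9, 9): e=[42,10,50] → #
    (7,4)@(15, 9): e=[-12,70,44] → ·
    (6,5)@(13, 11): e=[0,34,68] → ·  [on edge]
  covered (13 px):
    · · · · · · · ·
    · · · · · · · ·
    · · # # # # # ·
    · · · # # # # ·
    · · · · # # # ·
    · · · · · # · ·
    · · · · · · · ·
    · · · · · · · ·

Answer: 41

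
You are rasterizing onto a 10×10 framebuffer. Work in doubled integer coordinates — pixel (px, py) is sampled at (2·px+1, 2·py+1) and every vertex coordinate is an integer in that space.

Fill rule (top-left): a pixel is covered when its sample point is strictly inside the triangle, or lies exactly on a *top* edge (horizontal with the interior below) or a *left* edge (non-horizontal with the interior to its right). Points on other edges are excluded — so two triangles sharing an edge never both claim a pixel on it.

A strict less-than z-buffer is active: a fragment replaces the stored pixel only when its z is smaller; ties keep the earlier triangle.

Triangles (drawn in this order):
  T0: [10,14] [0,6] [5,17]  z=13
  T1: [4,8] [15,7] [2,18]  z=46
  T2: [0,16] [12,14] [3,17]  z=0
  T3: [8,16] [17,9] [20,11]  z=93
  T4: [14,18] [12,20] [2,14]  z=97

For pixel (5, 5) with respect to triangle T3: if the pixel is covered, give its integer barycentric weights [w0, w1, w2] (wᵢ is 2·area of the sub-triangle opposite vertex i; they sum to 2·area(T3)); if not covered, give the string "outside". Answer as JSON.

T0:
  2·area = 70  (B↔C swapped to make it positive)
  edge (10, 14)→(5, 17): d=(-5,3) right/bottom  bias=-1
  edge (5, 17)→(0, 6): d=(-5,-11) top-left  bias=+0
  edge (0, 6)→(10, 14): d=(10,8) right/bottom  bias=-1
    (0,3)@(1, 7): e=[62,6,2] → █
    (1,3)@(3, 7): e=[56,28,-14] → ·
    (0,4)@(1, 9): e=[52,-4,22] → ·
    (1,4)@(3, 9): e=[46,18,6] → █
    (2,4)@(5, 9): e=[40,40,-10] → ·
    (1,5)@(3, 11): e=[36,8,26] → █
    (2,5)@(5, 11): e=[30,30,10] → █
    (3,5)@(7, 11): e=[24,52,-6] → ·
    (7,5)@(15, 11): e=[0,140,-70] → ·  [on edge]
    (1,6)@(3, 13): e=[26,-2,46] → ·
    (2,6)@(5, 13): e=[20,20,30] → █
    (3,6)@(7, 13): e=[14,42,14] → █
    (2,8)@(5, 17): e=[0,0,70] → ·  [on edge]
  covered (8 px):
    · · · · · · · · · ·
    · · · · · · · · · ·
    · · · · · · · · · ·
    █ · · · · · · · · ·
    · █ · · · · · · · ·
    · █ █ · · · · · · ·
    · · █ █ · · · · · ·
    · · █ █ · · · · · ·
    · · · · · · · · · ·
    · · · · · · · · · ·
T1:
  2·area = 108
  edge (4, 8)→(15, 7): d=(11,-1) top-left  bias=+0
  edge (15, 7)→(2, 18): d=(-13,11) right/bottom  bias=-1
  edge (2, 18)→(4, 8): d=(2,-10) top-left  bias=+0
    (2,1)@(5, 3): e=[-54,162,0] → ·  [on edge]
    (7,3)@(15, 7): e=[0,0,108] → ·  [on edge]
    (2,4)@(5, 9): e=[12,84,12] → █
    (3,4)@(7, 9): e=[14,62,32] → █
    (4,4)@(9, 9): e=[16,40,52] → █
    (5,4)@(11, 9): e=[18,18,72] → █
    (6,4)@(13, 9): e=[20,-4,92] → ·
    (2,5)@(5, 11): e=[34,58,16] → █
    (5,5)@(11, 11): e=[40,-8,76] → ·
    (1,6)@(3, 13): e=[54,54,0] → █  [on edge]
    (4,6)@(9, 13): e=[60,-12,60] → ·
    (1,7)@(3, 15): e=[76,28,4] → █
  covered (13 px):
    · · · · · · · · · ·
    · · · · · · · · · ·
    · · · · · · · · · ·
    · · · · · · · · · ·
    · · █ █ █ █ · · · ·
    · · █ █ █ · · · · ·
    · █ █ █ · · · · · ·
    · █ █ · · · · · · ·
    · █ · · · · · · · ·
    · · · · · · · · · ·
T2:
  2·area = 18
  edge (0, 16)→(12, 14): d=(12,-2) top-left  bias=+0
  edge (12, 14)→(3, 17): d=(-9,3) right/bottom  bias=-1
  edge (3, 17)→(0, 16): d=(-3,-1) top-left  bias=+0
    (7,6)@(15, 13): e=[-6,0,24] → ·  [on edge]
    (3,7)@(7, 15): e=[2,6,10] → █
    (4,7)@(9, 15): e=[6,0,12] → ·  [on edge]
    (1,8)@(3, 17): e=[18,0,0] → ·  [on edge]
    (3,8)@(7, 17): e=[26,-12,4] → ·
    (4,9)@(9, 19): e=[54,-36,0] → ·  [on edge]
  covered (1 px):
    · · · · · · · · · ·
    · · · · · · · · · ·
    · · · · · · · · · ·
    · · · · · · · · · ·
    · · · · · · · · · ·
    · · · · · · · · · ·
    · · · · · · · · · ·
    · · · █ · · · · · ·
    · · · · · · · · · ·
    · · · · · · · · · ·
T3:
  2·area = 39
  edge (8, 16)→(17, 9): d=(9,-7) top-left  bias=+0
  edge (17, 9)→(20, 11): d=(3,2) right/bottom  bias=-1
  edge (20, 11)→(8, 16): d=(-12,5) right/bottom  bias=-1
    (2,0)@(5, 1): e=[-156,0,195] → ·  [on edge]
    (5,2)@(11, 5): e=[-78,0,117] → ·  [on edge]
    (8,4)@(17, 9): e=[0,0,39] → ·  [on edge]
    (7,5)@(15, 11): e=[4,10,25] → █
    (8,5)@(17, 11): e=[18,6,15] → █
    (9,5)@(19, 11): e=[32,2,5] → █
    (6,6)@(13, 13): e=[8,20,11] → █
    (8,6)@(17, 13): e=[36,12,-9] → ·
    (9,6)@(19, 13): e=[50,8,-19] → ·
    (6,7)@(13, 15): e=[26,26,-13] → ·
    (7,7)@(15, 15): e=[40,22,-23] → ·
  covered (5 px):
    · · · · · · · · · ·
    · · · · · · · · · ·
    · · · · · · · · · ·
    · · · · · · · · · ·
    · · · · · · · · · ·
    · · · · · · · █ █ █
    · · · · · · █ █ · ·
    · · · · · · · · · ·
    · · · · · · · · · ·
    · · · · · · · · · ·
T4:
  2·area = 32
  edge (14, 18)→(12, 20): d=(-2,2) right/bottom  bias=-1
  edge (12, 20)→(2, 14): d=(-10,-6) top-left  bias=+0
  edge (2, 14)→(14, 18): d=(12,4) right/bottom  bias=-1
    (9,6)@(19, 13): e=[0,112,-80] → ·  [on edge]
    (2,7)@(5, 15): e=[24,8,0] → ·  [on edge]
    (8,7)@(17, 15): e=[0,80,-48] → ·  [on edge]
    (3,8)@(7, 17): e=[16,0,16] → █  [on edge]
    (4,8)@(9, 17): e=[12,12,8] → █
    (5,8)@(11, 17): e=[8,24,0] → ·  [on edge]
    (7,8)@(15, 17): e=[0,48,-16] → ·  [on edge]
    (3,9)@(7, 19): e=[12,-20,40] → ·
    (4,9)@(9, 19): e=[8,-8,32] → ·
    (5,9)@(11, 19): e=[4,4,24] → █
    (6,9)@(13, 19): e=[0,16,16] → ·  [on edge]
    (8,9)@(17, 19): e=[-8,40,0] → ·  [on edge]
  covered (3 px):
    · · · · · · · · · ·
    · · · · · · · · · ·
    · · · · · · · · · ·
    · · · · · · · · · ·
    · · · · · · · · · ·
    · · · · · · · · · ·
    · · · · · · · · · ·
    · · · · · · · · · ·
    · · · █ █ · · · · ·
    · · · · · █ · · · ·

Final: "outside"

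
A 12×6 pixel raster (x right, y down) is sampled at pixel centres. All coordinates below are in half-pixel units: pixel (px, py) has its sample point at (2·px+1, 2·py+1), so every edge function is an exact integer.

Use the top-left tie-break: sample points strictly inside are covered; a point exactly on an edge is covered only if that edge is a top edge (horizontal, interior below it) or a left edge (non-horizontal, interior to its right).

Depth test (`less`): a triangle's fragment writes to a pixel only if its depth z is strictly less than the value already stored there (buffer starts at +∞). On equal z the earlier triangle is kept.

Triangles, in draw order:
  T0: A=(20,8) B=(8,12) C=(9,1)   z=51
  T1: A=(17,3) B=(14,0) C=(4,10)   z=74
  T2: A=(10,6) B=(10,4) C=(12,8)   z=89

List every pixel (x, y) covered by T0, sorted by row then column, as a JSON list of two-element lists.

T0:
  2·area = 128
  edge (20, 8)→(8, 12): d=(-12,4) right/bottom  bias=-1
  edge (8, 12)→(9, 1): d=(1,-11) top-left  bias=+0
  edge (9, 1)→(20, 8): d=(11,7) right/bottom  bias=-1
    (4,0)@(9, 1): e=[128,0,0] → ·  [on edge]
    (4,1)@(9, 3): e=[104,2,22] → #
    (5,1)@(11, 3): e=[96,24,8] → #
    (6,1)@(13, 3): e=[88,46,-6] → ·
    (4,2)@(9, 5): e=[80,4,44] → #
    (6,2)@(13, 5): e=[64,48,16] → #
    (7,2)@(15, 5): e=[56,70,2] → #
    (8,2)@(17, 5): e=[48,92,-12] → ·
    (4,3)@(9, 7): e=[56,6,66] → #
    (8,3)@(17, 7): e=[24,94,10] → #
    (9,3)@(19, 7): e=[16,116,-4] → ·
    (11,3)@(23, 7): e=[0,160,-32] → ·  [on edge]
    (8,4)@(17, 9): e=[0,96,32] → ·  [on edge]
    (5,5)@(11, 11): e=[0,32,96] → ·  [on edge]
  covered (16 px):
    · · · · · · · · · · · ·
    · · · · # # · · · · · ·
    · · · · # # # # · · · ·
    · · · · # # # # # · · ·
    · · · · # # # # · · · ·
    · · · · # · · · · · · ·
T1:
  2·area = 60  (B↔C swapped to make it positive)
  edge (17, 3)→(4, 10): d=(-13,7) right/bottom  bias=-1
  edge (4, 10)→(14, 0): d=(10,-10) top-left  bias=+0
  edge (14, 0)→(17, 3): d=(3,3) right/bottom  bias=-1
    (6,0)@(13, 1): e=[54,0,6] → #  [on edge]
    (7,0)@(15, 1): e=[40,20,0] → ·  [on edge]
    (5,1)@(11, 3): e=[42,0,18] → #  [on edge]
    (7,1)@(15, 3): e=[14,40,6] → #
    (8,1)@(17, 3): e=[0,60,0] → ·  [on edge]
    (4,2)@(9, 5): e=[30,0,30] → #  [on edge]
    (7,2)@(15, 5): e=[-12,60,12] → ·
    (9,2)@(19, 5): e=[-40,100,0] → ·  [on edge]
    (3,3)@(7, 7): e=[18,0,42] → #  [on edge]
    (5,3)@(11, 7): e=[-10,40,30] → ·
    (6,3)@(13, 7): e=[-24,60,24] → ·
    (10,3)@(21, 7): e=[-80,140,0] → ·  [on edge]
    (2,4)@(5, 9): e=[6,0,54] → #  [on edge]
    (11,4)@(23, 9): e=[-120,180,0] → ·  [on edge]
    (1,5)@(3, 11): e=[-6,0,66] → ·  [on edge]
  covered (10 px):
    · · · · · · # · · · · ·
    · · · · · # # # · · · ·
    · · · · # # # · · · · ·
    · · · # # · · · · · · ·
    · · # · · · · · · · · ·
    · · · · · · · · · · · ·
T2:
  2·area = 4
  edge (10, 6)→(10, 4): d=(0,-2) top-left  bias=+0
  edge (10, 4)→(12, 8): d=(2,4) right/bottom  bias=-1
  edge (12, 8)→(10, 6): d=(-2,-2) top-left  bias=+0
    (2,0)@(5, 1): e=[-10,14,0] → ·  [on edge]
    (3,1)@(7, 3): e=[-6,10,0] → ·  [on edge]
    (4,2)@(9, 5): e=[-2,6,0] → ·  [on edge]
    (5,3)@(11, 7): e=[2,2,0] → #  [on edge]
    (6,3)@(13, 7): e=[6,-6,4] → ·
    (5,4)@(11, 9): e=[2,6,-4] → ·
    (6,4)@(13, 9): e=[6,-2,0] → ·  [on edge]
    (7,5)@(15, 11): e=[10,-6,0] → ·  [on edge]
  covered (1 px):
    · · · · · · · · · · · ·
    · · · · · · · · · · · ·
    · · · · · · · · · · · ·
    · · · · · # · · · · · ·
    · · · · · · · · · · · ·
    · · · · · · · · · · · ·

Result: [[4,1],[5,1],[4,2],[5,2],[6,2],[7,2],[4,3],[5,3],[6,3],[7,3],[8,3],[4,4],[5,4],[6,4],[7,4],[4,5]]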